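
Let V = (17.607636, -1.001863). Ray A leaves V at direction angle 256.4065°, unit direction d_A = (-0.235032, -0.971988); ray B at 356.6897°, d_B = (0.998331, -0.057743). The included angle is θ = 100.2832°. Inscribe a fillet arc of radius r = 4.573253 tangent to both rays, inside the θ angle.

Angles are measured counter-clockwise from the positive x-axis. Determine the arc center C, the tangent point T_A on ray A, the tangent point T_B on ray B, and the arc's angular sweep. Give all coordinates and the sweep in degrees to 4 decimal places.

center=(21.1554,-5.7880) T_A=(16.7102,-4.7131) T_B=(21.4195,-1.2223) sweep=79.7168

bisector direction at 306.5481° = (0.595497,-0.803357)
center distance |VC| = r/sin(θ/2) = 4.573253/sin(50.1416°) = 5.957621
C = V + |VC|·bis = (21.1554,-5.7880)
T_A = V + ((C−V)·d_A)·d_A = V + 3.8182·d_A = (16.7102,-4.7131)
T_B = V + ((C−V)·d_B)·d_B = V + 3.8182·d_B = (21.4195,-1.2223)
sweep = 180° − θ = 79.7168°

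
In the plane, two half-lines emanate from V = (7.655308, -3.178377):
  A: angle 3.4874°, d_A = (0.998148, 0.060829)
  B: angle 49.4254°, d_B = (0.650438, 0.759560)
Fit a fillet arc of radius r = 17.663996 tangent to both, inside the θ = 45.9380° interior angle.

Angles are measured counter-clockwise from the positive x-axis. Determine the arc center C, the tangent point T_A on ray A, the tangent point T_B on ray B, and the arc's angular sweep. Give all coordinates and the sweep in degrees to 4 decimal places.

center=(48.1801,16.9880) T_A=(49.2546,-0.6432) T_B=(34.7632,28.4774) sweep=134.0620

bisector direction at 26.4564° = (0.895274,0.445517)
center distance |VC| = r/sin(θ/2) = 17.663996/sin(22.9690°) = 45.265251
C = V + |VC|·bis = (48.1801,16.9880)
T_A = V + ((C−V)·d_A)·d_A = V + 41.6764·d_A = (49.2546,-0.6432)
T_B = V + ((C−V)·d_B)·d_B = V + 41.6764·d_B = (34.7632,28.4774)
sweep = 180° − θ = 134.0620°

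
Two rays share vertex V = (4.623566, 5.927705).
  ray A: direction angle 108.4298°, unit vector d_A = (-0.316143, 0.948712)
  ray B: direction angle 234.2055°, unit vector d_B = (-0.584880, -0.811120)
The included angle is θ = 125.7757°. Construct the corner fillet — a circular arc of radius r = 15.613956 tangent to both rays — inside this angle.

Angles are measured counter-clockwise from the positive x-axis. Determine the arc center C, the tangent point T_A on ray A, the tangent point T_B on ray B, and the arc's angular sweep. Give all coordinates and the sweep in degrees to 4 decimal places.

center=(-12.7169,8.5757) T_A=(2.0962,13.5119) T_B=(-0.0521,-0.5566) sweep=54.2243

bisector direction at 171.3176° = (-0.988540,0.150956)
center distance |VC| = r/sin(θ/2) = 15.613956/sin(62.8879°) = 17.541481
C = V + |VC|·bis = (-12.7169,8.5757)
T_A = V + ((C−V)·d_A)·d_A = V + 7.9942·d_A = (2.0962,13.5119)
T_B = V + ((C−V)·d_B)·d_B = V + 7.9942·d_B = (-0.0521,-0.5566)
sweep = 180° − θ = 54.2243°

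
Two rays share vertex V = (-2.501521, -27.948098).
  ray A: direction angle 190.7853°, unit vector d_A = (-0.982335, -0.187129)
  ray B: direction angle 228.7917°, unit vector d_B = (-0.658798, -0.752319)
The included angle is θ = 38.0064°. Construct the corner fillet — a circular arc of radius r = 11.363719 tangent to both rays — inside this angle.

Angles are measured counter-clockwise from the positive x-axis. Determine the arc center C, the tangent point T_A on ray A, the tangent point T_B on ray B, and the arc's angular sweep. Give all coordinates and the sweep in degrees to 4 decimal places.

bisector direction at 209.7885° = (-0.867865,-0.496800)
center distance |VC| = r/sin(θ/2) = 11.363719/sin(19.0032°) = 34.898610
C = V + |VC|·bis = (-32.7888,-45.2857)
T_A = V + ((C−V)·d_A)·d_A = V + 32.9966·d_A = (-34.9153,-34.1227)
T_B = V + ((C−V)·d_B)·d_B = V + 32.9966·d_B = (-24.2397,-52.7721)
sweep = 180° − θ = 141.9936°

center=(-32.7888,-45.2857) T_A=(-34.9153,-34.1227) T_B=(-24.2397,-52.7721) sweep=141.9936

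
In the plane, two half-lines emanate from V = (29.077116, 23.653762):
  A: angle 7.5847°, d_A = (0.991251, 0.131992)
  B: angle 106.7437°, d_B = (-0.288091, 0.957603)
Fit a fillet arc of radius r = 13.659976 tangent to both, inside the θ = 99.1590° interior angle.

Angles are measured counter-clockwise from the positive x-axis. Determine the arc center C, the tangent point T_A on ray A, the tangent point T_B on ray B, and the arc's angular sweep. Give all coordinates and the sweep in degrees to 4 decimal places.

center=(38.8063,38.7298) T_A=(40.6093,25.1894) T_B=(25.7255,34.7945) sweep=80.8410

bisector direction at 57.1642° = (0.542233,0.840228)
center distance |VC| = r/sin(θ/2) = 13.659976/sin(49.5795°) = 17.942811
C = V + |VC|·bis = (38.8063,38.7298)
T_A = V + ((C−V)·d_A)·d_A = V + 11.6340·d_A = (40.6093,25.1894)
T_B = V + ((C−V)·d_B)·d_B = V + 11.6340·d_B = (25.7255,34.7945)
sweep = 180° − θ = 80.8410°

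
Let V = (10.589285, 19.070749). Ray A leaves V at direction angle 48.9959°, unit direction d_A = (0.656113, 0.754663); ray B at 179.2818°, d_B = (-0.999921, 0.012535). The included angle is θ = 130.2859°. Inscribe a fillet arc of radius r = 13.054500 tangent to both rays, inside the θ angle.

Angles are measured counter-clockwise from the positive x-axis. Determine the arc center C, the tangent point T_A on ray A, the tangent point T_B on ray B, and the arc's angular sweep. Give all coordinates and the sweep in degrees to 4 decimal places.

center=(4.7056,32.2000) T_A=(14.5573,23.6348) T_B=(4.5420,19.1466) sweep=49.7141

bisector direction at 114.1389° = (-0.408949,0.912557)
center distance |VC| = r/sin(θ/2) = 13.054500/sin(65.1429°) = 14.387353
C = V + |VC|·bis = (4.7056,32.2000)
T_A = V + ((C−V)·d_A)·d_A = V + 6.0478·d_A = (14.5573,23.6348)
T_B = V + ((C−V)·d_B)·d_B = V + 6.0478·d_B = (4.5420,19.1466)
sweep = 180° − θ = 49.7141°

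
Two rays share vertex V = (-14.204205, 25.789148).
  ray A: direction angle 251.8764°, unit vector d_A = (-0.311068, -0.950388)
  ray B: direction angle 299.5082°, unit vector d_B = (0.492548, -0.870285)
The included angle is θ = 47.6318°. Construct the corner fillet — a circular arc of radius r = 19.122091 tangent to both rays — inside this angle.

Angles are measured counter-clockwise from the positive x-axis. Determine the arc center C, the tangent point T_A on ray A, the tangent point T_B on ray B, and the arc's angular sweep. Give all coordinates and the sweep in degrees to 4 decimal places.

center=(-9.5072,-21.3328) T_A=(-27.6806,-15.3845) T_B=(7.1345,-11.9142) sweep=132.3682

bisector direction at 275.6923° = (0.099186,-0.995069)
center distance |VC| = r/sin(θ/2) = 19.122091/sin(23.8159°) = 47.355447
C = V + |VC|·bis = (-9.5072,-21.3328)
T_A = V + ((C−V)·d_A)·d_A = V + 43.3230·d_A = (-27.6806,-15.3845)
T_B = V + ((C−V)·d_B)·d_B = V + 43.3230·d_B = (7.1345,-11.9142)
sweep = 180° − θ = 132.3682°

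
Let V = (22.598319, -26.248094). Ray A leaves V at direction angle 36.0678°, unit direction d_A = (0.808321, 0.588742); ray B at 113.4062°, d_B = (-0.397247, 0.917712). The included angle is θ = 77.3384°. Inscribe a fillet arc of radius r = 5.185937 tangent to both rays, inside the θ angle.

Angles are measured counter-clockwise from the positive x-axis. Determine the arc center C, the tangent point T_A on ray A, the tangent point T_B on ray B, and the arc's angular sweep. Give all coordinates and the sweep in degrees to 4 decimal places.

bisector direction at 74.7370° = (0.263250,0.964728)
center distance |VC| = r/sin(θ/2) = 5.185937/sin(38.6692°) = 8.299849
C = V + |VC|·bis = (24.7833,-18.2410)
T_A = V + ((C−V)·d_A)·d_A = V + 6.4802·d_A = (27.8364,-22.4329)
T_B = V + ((C−V)·d_B)·d_B = V + 6.4802·d_B = (20.0241,-20.3011)
sweep = 180° − θ = 102.6616°

center=(24.7833,-18.2410) T_A=(27.8364,-22.4329) T_B=(20.0241,-20.3011) sweep=102.6616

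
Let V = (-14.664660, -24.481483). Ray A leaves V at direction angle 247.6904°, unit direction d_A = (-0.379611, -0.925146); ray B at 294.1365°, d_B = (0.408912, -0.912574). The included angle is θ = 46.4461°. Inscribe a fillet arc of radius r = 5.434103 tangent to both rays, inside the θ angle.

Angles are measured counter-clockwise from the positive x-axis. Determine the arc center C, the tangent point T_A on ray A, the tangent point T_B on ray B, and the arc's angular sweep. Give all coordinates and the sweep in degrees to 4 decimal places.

bisector direction at 270.9135° = (0.015942,-0.999873)
center distance |VC| = r/sin(θ/2) = 5.434103/sin(23.2231°) = 13.781239
C = V + |VC|·bis = (-14.4450,-38.2610)
T_A = V + ((C−V)·d_A)·d_A = V + 12.6646·d_A = (-19.4723,-36.1981)
T_B = V + ((C−V)·d_B)·d_B = V + 12.6646·d_B = (-9.4859,-36.0389)
sweep = 180° − θ = 133.5539°

center=(-14.4450,-38.2610) T_A=(-19.4723,-36.1981) T_B=(-9.4859,-36.0389) sweep=133.5539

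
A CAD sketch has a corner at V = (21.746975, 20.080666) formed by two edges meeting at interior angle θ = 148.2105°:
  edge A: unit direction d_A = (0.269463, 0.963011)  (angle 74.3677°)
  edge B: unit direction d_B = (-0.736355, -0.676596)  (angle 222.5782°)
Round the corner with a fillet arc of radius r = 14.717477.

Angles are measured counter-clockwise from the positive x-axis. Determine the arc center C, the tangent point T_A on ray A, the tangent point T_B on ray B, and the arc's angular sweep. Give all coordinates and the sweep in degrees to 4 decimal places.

center=(8.7032,28.0824) T_A=(22.8763,24.1166) T_B=(18.6610,17.2451) sweep=31.7895

bisector direction at 148.4729° = (-0.852393,0.522901)
center distance |VC| = r/sin(θ/2) = 14.717477/sin(74.1052°) = 15.302548
C = V + |VC|·bis = (8.7032,28.0824)
T_A = V + ((C−V)·d_A)·d_A = V + 4.1909·d_A = (22.8763,24.1166)
T_B = V + ((C−V)·d_B)·d_B = V + 4.1909·d_B = (18.6610,17.2451)
sweep = 180° − θ = 31.7895°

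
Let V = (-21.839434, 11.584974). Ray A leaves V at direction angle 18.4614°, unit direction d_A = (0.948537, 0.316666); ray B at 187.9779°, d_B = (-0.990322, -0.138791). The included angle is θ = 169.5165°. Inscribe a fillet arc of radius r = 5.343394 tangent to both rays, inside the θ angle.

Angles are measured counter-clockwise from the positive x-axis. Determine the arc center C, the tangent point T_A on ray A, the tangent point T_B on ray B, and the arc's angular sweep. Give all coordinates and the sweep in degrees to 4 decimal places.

bisector direction at 103.2197° = (-0.228685,0.973501)
center distance |VC| = r/sin(θ/2) = 5.343394/sin(84.7583°) = 5.365833
C = V + |VC|·bis = (-23.0665,16.8086)
T_A = V + ((C−V)·d_A)·d_A = V + 0.4902·d_A = (-21.3744,11.7402)
T_B = V + ((C−V)·d_B)·d_B = V + 0.4902·d_B = (-22.3249,11.5169)
sweep = 180° − θ = 10.4835°

center=(-23.0665,16.8086) T_A=(-21.3744,11.7402) T_B=(-22.3249,11.5169) sweep=10.4835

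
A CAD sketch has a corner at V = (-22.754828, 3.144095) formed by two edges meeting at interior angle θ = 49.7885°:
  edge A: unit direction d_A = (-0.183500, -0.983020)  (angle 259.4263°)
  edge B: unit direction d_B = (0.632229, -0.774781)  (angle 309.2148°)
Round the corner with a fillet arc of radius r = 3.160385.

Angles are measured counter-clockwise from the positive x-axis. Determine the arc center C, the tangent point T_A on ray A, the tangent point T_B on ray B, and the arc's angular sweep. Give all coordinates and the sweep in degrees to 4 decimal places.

bisector direction at 284.3206° = (0.247347,-0.968927)
center distance |VC| = r/sin(θ/2) = 3.160385/sin(24.8942°) = 7.507837
C = V + |VC|·bis = (-20.8978,-4.1305)
T_A = V + ((C−V)·d_A)·d_A = V + 6.8103·d_A = (-24.0045,-3.5505)
T_B = V + ((C−V)·d_B)·d_B = V + 6.8103·d_B = (-18.4492,-2.1324)
sweep = 180° − θ = 130.2115°

center=(-20.8978,-4.1305) T_A=(-24.0045,-3.5505) T_B=(-18.4492,-2.1324) sweep=130.2115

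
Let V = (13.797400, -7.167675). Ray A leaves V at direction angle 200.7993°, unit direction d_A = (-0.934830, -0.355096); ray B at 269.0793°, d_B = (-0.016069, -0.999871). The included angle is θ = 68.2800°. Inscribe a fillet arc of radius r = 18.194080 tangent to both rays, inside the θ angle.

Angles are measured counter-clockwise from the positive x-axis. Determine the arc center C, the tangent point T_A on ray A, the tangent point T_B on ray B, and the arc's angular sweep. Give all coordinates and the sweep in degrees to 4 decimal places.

bisector direction at 234.9393° = (-0.574444,-0.818544)
center distance |VC| = r/sin(θ/2) = 18.194080/sin(34.1400°) = 32.418978
C = V + |VC|·bis = (-4.8255,-33.7040)
T_A = V + ((C−V)·d_A)·d_A = V + 26.8322·d_A = (-11.2861,-16.6957)
T_B = V + ((C−V)·d_B)·d_B = V + 26.8322·d_B = (13.3662,-33.9964)
sweep = 180° − θ = 111.7200°

center=(-4.8255,-33.7040) T_A=(-11.2861,-16.6957) T_B=(13.3662,-33.9964) sweep=111.7200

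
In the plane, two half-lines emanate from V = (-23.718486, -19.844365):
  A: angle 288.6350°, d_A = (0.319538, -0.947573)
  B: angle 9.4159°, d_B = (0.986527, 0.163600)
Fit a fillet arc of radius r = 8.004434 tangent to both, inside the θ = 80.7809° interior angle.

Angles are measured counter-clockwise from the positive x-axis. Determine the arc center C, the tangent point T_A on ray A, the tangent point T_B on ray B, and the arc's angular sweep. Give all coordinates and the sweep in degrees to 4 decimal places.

bisector direction at 329.0255° = (0.857396,-0.514657)
center distance |VC| = r/sin(θ/2) = 8.004434/sin(40.3905°) = 12.352656
C = V + |VC|·bis = (-13.1274,-26.2017)
T_A = V + ((C−V)·d_A)·d_A = V + 9.4084·d_A = (-20.7122,-28.7595)
T_B = V + ((C−V)·d_B)·d_B = V + 9.4084·d_B = (-14.4369,-18.3052)
sweep = 180° − θ = 99.2191°

center=(-13.1274,-26.2017) T_A=(-20.7122,-28.7595) T_B=(-14.4369,-18.3052) sweep=99.2191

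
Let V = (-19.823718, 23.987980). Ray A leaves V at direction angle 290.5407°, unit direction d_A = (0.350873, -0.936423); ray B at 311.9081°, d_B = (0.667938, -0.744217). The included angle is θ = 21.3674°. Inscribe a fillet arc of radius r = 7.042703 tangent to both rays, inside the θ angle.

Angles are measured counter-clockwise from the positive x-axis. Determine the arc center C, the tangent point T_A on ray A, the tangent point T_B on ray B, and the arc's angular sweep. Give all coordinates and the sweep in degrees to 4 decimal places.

bisector direction at 301.2244° = (0.518391,-0.855144)
center distance |VC| = r/sin(θ/2) = 7.042703/sin(10.6837°) = 37.989182
C = V + |VC|·bis = (-0.1305,-8.4982)
T_A = V + ((C−V)·d_A)·d_A = V + 37.3307·d_A = (-6.7254,-10.9693)
T_B = V + ((C−V)·d_B)·d_B = V + 37.3307·d_B = (5.1108,-3.7941)
sweep = 180° − θ = 158.6326°

center=(-0.1305,-8.4982) T_A=(-6.7254,-10.9693) T_B=(5.1108,-3.7941) sweep=158.6326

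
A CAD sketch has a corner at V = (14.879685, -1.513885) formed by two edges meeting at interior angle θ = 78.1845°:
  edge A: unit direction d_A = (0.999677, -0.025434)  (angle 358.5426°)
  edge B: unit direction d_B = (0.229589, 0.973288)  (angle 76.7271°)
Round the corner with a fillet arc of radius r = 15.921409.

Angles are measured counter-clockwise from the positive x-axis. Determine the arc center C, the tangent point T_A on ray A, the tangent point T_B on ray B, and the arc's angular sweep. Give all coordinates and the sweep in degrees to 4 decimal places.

center=(34.8750,13.9040) T_A=(34.4701,-2.0123) T_B=(19.3789,17.5593) sweep=101.8155

bisector direction at 37.6348° = (0.791918,0.610627)
center distance |VC| = r/sin(θ/2) = 15.921409/sin(39.0922°) = 25.249200
C = V + |VC|·bis = (34.8750,13.9040)
T_A = V + ((C−V)·d_A)·d_A = V + 19.5967·d_A = (34.4701,-2.0123)
T_B = V + ((C−V)·d_B)·d_B = V + 19.5967·d_B = (19.3789,17.5593)
sweep = 180° − θ = 101.8155°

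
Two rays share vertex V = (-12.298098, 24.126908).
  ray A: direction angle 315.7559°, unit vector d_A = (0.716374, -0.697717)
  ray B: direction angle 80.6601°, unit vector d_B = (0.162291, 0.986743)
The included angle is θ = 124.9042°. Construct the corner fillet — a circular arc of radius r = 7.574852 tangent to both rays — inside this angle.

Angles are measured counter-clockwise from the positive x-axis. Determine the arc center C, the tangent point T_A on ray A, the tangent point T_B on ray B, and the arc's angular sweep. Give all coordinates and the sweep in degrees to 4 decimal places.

center=(-4.1824,26.7965) T_A=(-9.4675,21.3700) T_B=(-11.6568,28.0258) sweep=55.0958

bisector direction at 18.2080° = (0.949928,0.312468)
center distance |VC| = r/sin(θ/2) = 7.574852/sin(62.4521°) = 8.543473
C = V + |VC|·bis = (-4.1824,26.7965)
T_A = V + ((C−V)·d_A)·d_A = V + 3.9513·d_A = (-9.4675,21.3700)
T_B = V + ((C−V)·d_B)·d_B = V + 3.9513·d_B = (-11.6568,28.0258)
sweep = 180° − θ = 55.0958°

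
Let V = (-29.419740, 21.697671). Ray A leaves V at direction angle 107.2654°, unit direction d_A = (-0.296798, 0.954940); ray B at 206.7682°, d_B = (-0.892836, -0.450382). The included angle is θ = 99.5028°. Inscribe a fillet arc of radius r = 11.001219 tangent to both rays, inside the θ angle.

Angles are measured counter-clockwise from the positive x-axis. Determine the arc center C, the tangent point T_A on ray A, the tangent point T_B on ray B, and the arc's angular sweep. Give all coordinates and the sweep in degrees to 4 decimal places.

bisector direction at 157.0168° = (-0.920619,0.390461)
center distance |VC| = r/sin(θ/2) = 11.001219/sin(49.7514°) = 14.413684
C = V + |VC|·bis = (-42.6893,27.3257)
T_A = V + ((C−V)·d_A)·d_A = V + 9.3128·d_A = (-32.1838,30.5908)
T_B = V + ((C−V)·d_B)·d_B = V + 9.3128·d_B = (-37.7345,17.5034)
sweep = 180° − θ = 80.4972°

center=(-42.6893,27.3257) T_A=(-32.1838,30.5908) T_B=(-37.7345,17.5034) sweep=80.4972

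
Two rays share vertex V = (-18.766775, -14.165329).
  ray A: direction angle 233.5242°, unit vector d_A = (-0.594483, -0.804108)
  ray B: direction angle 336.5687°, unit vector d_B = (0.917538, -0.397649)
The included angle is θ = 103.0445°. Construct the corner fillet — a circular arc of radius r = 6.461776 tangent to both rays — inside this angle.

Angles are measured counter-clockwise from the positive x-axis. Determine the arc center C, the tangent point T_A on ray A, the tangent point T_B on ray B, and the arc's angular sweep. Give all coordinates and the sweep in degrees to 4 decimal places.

center=(-16.6240,-22.1365) T_A=(-21.8199,-18.2951) T_B=(-14.0545,-16.2076) sweep=76.9555

bisector direction at 285.0464° = (0.259602,-0.965716)
center distance |VC| = r/sin(θ/2) = 6.461776/sin(51.5222°) = 8.254170
C = V + |VC|·bis = (-16.6240,-22.1365)
T_A = V + ((C−V)·d_A)·d_A = V + 5.1358·d_A = (-21.8199,-18.2951)
T_B = V + ((C−V)·d_B)·d_B = V + 5.1358·d_B = (-14.0545,-16.2076)
sweep = 180° − θ = 76.9555°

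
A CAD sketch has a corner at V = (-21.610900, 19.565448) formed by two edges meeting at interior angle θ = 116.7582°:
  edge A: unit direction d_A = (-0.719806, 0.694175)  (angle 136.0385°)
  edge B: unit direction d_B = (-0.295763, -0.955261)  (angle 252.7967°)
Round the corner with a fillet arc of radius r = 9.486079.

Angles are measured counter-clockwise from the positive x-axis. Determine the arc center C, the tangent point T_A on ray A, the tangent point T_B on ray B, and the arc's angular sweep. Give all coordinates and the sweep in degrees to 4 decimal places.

center=(-32.4000,16.7917) T_A=(-25.8150,23.6199) T_B=(-23.3383,13.9861) sweep=63.2418

bisector direction at 194.4176° = (-0.968507,-0.248987)
center distance |VC| = r/sin(θ/2) = 9.486079/sin(58.3791°) = 11.139966
C = V + |VC|·bis = (-32.4000,16.7917)
T_A = V + ((C−V)·d_A)·d_A = V + 5.8406·d_A = (-25.8150,23.6199)
T_B = V + ((C−V)·d_B)·d_B = V + 5.8406·d_B = (-23.3383,13.9861)
sweep = 180° − θ = 63.2418°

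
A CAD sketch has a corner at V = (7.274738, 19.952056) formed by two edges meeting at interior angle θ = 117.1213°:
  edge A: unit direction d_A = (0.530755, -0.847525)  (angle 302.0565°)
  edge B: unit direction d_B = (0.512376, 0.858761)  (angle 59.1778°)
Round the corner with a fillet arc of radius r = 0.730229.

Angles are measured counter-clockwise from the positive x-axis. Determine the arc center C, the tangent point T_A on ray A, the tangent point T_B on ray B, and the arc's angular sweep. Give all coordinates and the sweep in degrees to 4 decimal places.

center=(8.1306,19.9613) T_A=(7.5117,19.5737) T_B=(7.5035,20.3354) sweep=62.8787

bisector direction at 0.6172° = (0.999942,0.010771)
center distance |VC| = r/sin(θ/2) = 0.730229/sin(58.5607°) = 0.855878
C = V + |VC|·bis = (8.1306,19.9613)
T_A = V + ((C−V)·d_A)·d_A = V + 0.4464·d_A = (7.5117,19.5737)
T_B = V + ((C−V)·d_B)·d_B = V + 0.4464·d_B = (7.5035,20.3354)
sweep = 180° − θ = 62.8787°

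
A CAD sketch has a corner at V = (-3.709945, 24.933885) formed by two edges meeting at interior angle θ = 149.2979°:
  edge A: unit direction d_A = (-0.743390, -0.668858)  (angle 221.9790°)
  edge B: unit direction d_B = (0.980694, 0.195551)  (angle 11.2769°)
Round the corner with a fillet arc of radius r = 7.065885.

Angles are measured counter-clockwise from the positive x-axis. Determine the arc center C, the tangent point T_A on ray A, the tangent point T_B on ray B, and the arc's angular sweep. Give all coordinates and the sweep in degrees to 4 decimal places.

center=(-0.4259,18.3837) T_A=(-5.1520,23.6365) T_B=(-1.8076,25.3132) sweep=30.7021

bisector direction at 296.6279° = (0.448195,-0.893936)
center distance |VC| = r/sin(θ/2) = 7.065885/sin(74.6489°) = 7.327309
C = V + |VC|·bis = (-0.4259,18.3837)
T_A = V + ((C−V)·d_A)·d_A = V + 1.9398·d_A = (-5.1520,23.6365)
T_B = V + ((C−V)·d_B)·d_B = V + 1.9398·d_B = (-1.8076,25.3132)
sweep = 180° − θ = 30.7021°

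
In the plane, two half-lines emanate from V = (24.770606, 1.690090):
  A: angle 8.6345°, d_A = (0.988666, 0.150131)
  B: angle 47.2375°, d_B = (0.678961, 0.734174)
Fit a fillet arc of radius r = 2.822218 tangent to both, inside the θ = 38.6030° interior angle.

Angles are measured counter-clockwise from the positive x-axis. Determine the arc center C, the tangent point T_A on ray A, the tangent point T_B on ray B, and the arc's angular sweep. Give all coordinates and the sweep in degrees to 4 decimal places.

center=(32.3139,5.6901) T_A=(32.7376,2.8999) T_B=(30.2419,7.6063) sweep=141.3970

bisector direction at 27.9360° = (0.883471,0.468485)
center distance |VC| = r/sin(θ/2) = 2.822218/sin(19.3015°) = 8.538227
C = V + |VC|·bis = (32.3139,5.6901)
T_A = V + ((C−V)·d_A)·d_A = V + 8.0583·d_A = (32.7376,2.8999)
T_B = V + ((C−V)·d_B)·d_B = V + 8.0583·d_B = (30.2419,7.6063)
sweep = 180° − θ = 141.3970°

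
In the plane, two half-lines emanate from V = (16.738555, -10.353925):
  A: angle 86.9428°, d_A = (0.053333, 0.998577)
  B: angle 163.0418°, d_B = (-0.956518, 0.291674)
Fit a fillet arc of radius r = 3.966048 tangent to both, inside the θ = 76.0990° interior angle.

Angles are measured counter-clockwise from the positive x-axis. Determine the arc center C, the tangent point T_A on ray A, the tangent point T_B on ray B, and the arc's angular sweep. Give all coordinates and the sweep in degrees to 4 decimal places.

bisector direction at 124.9923° = (-0.573466,0.819229)
center distance |VC| = r/sin(θ/2) = 3.966048/sin(38.0495°) = 6.434817
C = V + |VC|·bis = (13.0484,-5.0823)
T_A = V + ((C−V)·d_A)·d_A = V + 5.0673·d_A = (17.0088,-5.2939)
T_B = V + ((C−V)·d_B)·d_B = V + 5.0673·d_B = (11.8916,-8.8759)
sweep = 180° − θ = 103.9010°

center=(13.0484,-5.0823) T_A=(17.0088,-5.2939) T_B=(11.8916,-8.8759) sweep=103.9010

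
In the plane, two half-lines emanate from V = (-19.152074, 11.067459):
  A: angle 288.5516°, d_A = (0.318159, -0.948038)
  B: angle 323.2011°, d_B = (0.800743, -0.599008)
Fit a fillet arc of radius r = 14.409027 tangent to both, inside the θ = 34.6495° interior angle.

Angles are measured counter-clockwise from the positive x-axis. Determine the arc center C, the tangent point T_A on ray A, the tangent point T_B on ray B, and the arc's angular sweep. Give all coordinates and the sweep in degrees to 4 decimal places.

bisector direction at 305.8764° = (0.586038,-0.810284)
center distance |VC| = r/sin(θ/2) = 14.409027/sin(17.3248°) = 48.386981
C = V + |VC|·bis = (9.2045,-28.1397)
T_A = V + ((C−V)·d_A)·d_A = V + 46.1918·d_A = (-4.4558,-32.7241)
T_B = V + ((C−V)·d_B)·d_B = V + 46.1918·d_B = (17.8357,-16.6018)
sweep = 180° − θ = 145.3505°

center=(9.2045,-28.1397) T_A=(-4.4558,-32.7241) T_B=(17.8357,-16.6018) sweep=145.3505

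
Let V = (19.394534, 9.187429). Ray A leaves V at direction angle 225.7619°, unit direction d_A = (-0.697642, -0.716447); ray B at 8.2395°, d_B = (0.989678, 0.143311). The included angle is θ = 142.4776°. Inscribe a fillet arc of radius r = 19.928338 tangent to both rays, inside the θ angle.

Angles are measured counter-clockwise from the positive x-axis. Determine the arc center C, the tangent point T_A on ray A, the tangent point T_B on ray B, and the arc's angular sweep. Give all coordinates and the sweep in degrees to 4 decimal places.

center=(28.9497,-9.5651) T_A=(14.6721,4.3377) T_B=(26.0938,10.1575) sweep=37.5224

bisector direction at 297.0007° = (0.454001,-0.891001)
center distance |VC| = r/sin(θ/2) = 19.928338/sin(71.2388°) = 21.046601
C = V + |VC|·bis = (28.9497,-9.5651)
T_A = V + ((C−V)·d_A)·d_A = V + 6.7691·d_A = (14.6721,4.3377)
T_B = V + ((C−V)·d_B)·d_B = V + 6.7691·d_B = (26.0938,10.1575)
sweep = 180° − θ = 37.5224°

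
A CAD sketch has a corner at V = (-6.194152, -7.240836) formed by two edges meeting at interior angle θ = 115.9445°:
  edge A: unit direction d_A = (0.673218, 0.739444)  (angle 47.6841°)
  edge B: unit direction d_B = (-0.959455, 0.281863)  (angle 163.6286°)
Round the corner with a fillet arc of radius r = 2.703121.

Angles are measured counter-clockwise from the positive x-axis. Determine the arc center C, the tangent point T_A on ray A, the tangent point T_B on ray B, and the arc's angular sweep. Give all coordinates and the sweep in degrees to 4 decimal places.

center=(-7.0546,-4.1707) T_A=(-5.0558,-5.9905) T_B=(-7.8165,-6.7642) sweep=64.0555

bisector direction at 105.6564° = (-0.269867,0.962898)
center distance |VC| = r/sin(θ/2) = 2.703121/sin(57.9723°) = 3.188427
C = V + |VC|·bis = (-7.0546,-4.1707)
T_A = V + ((C−V)·d_A)·d_A = V + 1.6909·d_A = (-5.0558,-5.9905)
T_B = V + ((C−V)·d_B)·d_B = V + 1.6909·d_B = (-7.8165,-6.7642)
sweep = 180° − θ = 64.0555°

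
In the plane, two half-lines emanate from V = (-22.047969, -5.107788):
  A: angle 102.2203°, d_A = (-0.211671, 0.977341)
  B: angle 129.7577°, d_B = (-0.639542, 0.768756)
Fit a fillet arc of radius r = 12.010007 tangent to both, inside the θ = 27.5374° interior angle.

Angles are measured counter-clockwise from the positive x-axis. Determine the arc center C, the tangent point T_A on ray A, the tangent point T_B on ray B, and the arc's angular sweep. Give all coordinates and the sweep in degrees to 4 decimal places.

bisector direction at 115.9890° = (-0.438199,0.898878)
center distance |VC| = r/sin(θ/2) = 12.010007/sin(13.7687°) = 50.461599
C = V + |VC|·bis = (-44.1602,40.2510)
T_A = V + ((C−V)·d_A)·d_A = V + 49.0116·d_A = (-32.4223,42.7932)
T_B = V + ((C−V)·d_B)·d_B = V + 49.0116·d_B = (-53.3929,32.5701)
sweep = 180° − θ = 152.4626°

center=(-44.1602,40.2510) T_A=(-32.4223,42.7932) T_B=(-53.3929,32.5701) sweep=152.4626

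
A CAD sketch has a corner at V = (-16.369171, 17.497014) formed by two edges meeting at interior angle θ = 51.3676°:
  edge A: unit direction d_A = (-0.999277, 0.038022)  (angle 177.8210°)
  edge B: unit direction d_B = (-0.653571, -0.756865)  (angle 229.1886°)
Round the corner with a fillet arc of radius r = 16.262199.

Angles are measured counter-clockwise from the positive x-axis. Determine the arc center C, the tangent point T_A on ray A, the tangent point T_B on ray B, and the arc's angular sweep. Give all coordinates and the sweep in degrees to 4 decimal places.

bisector direction at 203.5048° = (-0.917027,-0.398826)
center distance |VC| = r/sin(θ/2) = 16.262199/sin(25.6838°) = 37.522007
C = V + |VC|·bis = (-50.7779,2.5323)
T_A = V + ((C−V)·d_A)·d_A = V + 33.8148·d_A = (-50.1595,18.7827)
T_B = V + ((C−V)·d_B)·d_B = V + 33.8148·d_B = (-38.4696,-8.0962)
sweep = 180° − θ = 128.6324°

center=(-50.7779,2.5323) T_A=(-50.1595,18.7827) T_B=(-38.4696,-8.0962) sweep=128.6324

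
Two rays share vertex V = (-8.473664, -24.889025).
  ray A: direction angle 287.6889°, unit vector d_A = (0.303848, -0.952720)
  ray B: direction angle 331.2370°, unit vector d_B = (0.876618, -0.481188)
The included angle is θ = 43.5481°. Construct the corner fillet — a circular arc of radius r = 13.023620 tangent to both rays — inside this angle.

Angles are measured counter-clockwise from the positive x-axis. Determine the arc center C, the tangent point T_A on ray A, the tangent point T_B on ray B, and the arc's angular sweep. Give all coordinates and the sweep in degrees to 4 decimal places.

center=(13.8409,-51.9945) T_A=(1.4331,-55.9517) T_B=(20.1077,-40.5778) sweep=136.4519

bisector direction at 309.4629° = (0.635579,-0.772036)
center distance |VC| = r/sin(θ/2) = 13.023620/sin(21.7740°) = 35.109087
C = V + |VC|·bis = (13.8409,-51.9945)
T_A = V + ((C−V)·d_A)·d_A = V + 32.6042·d_A = (1.4331,-55.9517)
T_B = V + ((C−V)·d_B)·d_B = V + 32.6042·d_B = (20.1077,-40.5778)
sweep = 180° − θ = 136.4519°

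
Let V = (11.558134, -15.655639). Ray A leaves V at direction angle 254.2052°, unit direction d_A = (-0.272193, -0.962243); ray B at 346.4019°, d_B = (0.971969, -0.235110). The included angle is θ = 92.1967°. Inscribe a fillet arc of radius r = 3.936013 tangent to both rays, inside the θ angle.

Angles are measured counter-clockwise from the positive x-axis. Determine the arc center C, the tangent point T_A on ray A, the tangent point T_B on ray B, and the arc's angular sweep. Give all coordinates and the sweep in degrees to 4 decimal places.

bisector direction at 300.3036° = (0.504581,-0.863364)
center distance |VC| = r/sin(θ/2) = 3.936013/sin(46.0984°) = 5.462655
C = V + |VC|·bis = (14.3145,-20.3719)
T_A = V + ((C−V)·d_A)·d_A = V + 3.7879·d_A = (10.5271,-19.3005)
T_B = V + ((C−V)·d_B)·d_B = V + 3.7879·d_B = (15.2399,-16.5462)
sweep = 180° − θ = 87.8033°

center=(14.3145,-20.3719) T_A=(10.5271,-19.3005) T_B=(15.2399,-16.5462) sweep=87.8033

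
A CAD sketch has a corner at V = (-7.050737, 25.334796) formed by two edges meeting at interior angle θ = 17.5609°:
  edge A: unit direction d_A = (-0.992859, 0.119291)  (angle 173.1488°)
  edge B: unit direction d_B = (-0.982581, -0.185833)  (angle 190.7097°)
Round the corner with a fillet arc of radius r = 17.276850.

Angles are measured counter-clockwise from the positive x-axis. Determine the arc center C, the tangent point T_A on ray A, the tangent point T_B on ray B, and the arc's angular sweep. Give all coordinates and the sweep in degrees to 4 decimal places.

center=(-120.1671,21.5245) T_A=(-118.1061,38.6780) T_B=(-116.9565,4.5486) sweep=162.4391

bisector direction at 181.9293° = (-0.999433,-0.033665)
center distance |VC| = r/sin(θ/2) = 17.276850/sin(8.7805°) = 113.180510
C = V + |VC|·bis = (-120.1671,21.5245)
T_A = V + ((C−V)·d_A)·d_A = V + 111.8541·d_A = (-118.1061,38.6780)
T_B = V + ((C−V)·d_B)·d_B = V + 111.8541·d_B = (-116.9565,4.5486)
sweep = 180° − θ = 162.4391°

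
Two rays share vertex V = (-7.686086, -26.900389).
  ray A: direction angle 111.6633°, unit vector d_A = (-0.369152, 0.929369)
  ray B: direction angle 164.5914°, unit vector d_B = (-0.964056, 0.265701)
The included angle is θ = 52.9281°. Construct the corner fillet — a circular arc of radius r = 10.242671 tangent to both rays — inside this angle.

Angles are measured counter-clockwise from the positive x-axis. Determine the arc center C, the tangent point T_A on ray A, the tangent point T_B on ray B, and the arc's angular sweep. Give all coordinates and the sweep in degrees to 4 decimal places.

bisector direction at 138.1274° = (-0.744630,0.667477)
center distance |VC| = r/sin(θ/2) = 10.242671/sin(26.4641°) = 22.984378
C = V + |VC|·bis = (-24.8009,-11.5588)
T_A = V + ((C−V)·d_A)·d_A = V + 20.5759·d_A = (-15.2817,-7.7777)
T_B = V + ((C−V)·d_B)·d_B = V + 20.5759·d_B = (-27.5224,-21.4333)
sweep = 180° − θ = 127.0719°

center=(-24.8009,-11.5588) T_A=(-15.2817,-7.7777) T_B=(-27.5224,-21.4333) sweep=127.0719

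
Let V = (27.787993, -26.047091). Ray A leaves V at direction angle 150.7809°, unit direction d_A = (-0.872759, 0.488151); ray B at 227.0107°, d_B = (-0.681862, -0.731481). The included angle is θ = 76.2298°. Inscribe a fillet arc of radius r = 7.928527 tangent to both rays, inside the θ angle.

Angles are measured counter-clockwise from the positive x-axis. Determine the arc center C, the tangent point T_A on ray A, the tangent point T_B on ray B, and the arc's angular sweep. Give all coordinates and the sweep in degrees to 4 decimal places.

bisector direction at 188.8958° = (-0.987971,-0.154638)
center distance |VC| = r/sin(θ/2) = 7.928527/sin(38.1149°) = 12.845118
C = V + |VC|·bis = (15.0974,-28.0334)
T_A = V + ((C−V)·d_A)·d_A = V + 10.1062·d_A = (18.9677,-21.1137)
T_B = V + ((C−V)·d_B)·d_B = V + 10.1062·d_B = (20.8970,-33.4396)
sweep = 180° − θ = 103.7702°

center=(15.0974,-28.0334) T_A=(18.9677,-21.1137) T_B=(20.8970,-33.4396) sweep=103.7702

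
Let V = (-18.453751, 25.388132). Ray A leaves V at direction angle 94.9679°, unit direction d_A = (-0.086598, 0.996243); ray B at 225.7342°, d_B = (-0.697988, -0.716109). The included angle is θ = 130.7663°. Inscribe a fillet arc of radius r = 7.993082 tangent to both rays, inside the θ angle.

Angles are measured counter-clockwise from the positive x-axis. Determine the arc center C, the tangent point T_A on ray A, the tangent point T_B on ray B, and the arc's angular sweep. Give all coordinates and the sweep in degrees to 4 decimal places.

bisector direction at 160.3511° = (-0.941771,0.336256)
center distance |VC| = r/sin(θ/2) = 7.993082/sin(65.3832°) = 8.792170
C = V + |VC|·bis = (-26.7340,28.3446)
T_A = V + ((C−V)·d_A)·d_A = V + 3.6624·d_A = (-18.7709,29.0367)
T_B = V + ((C−V)·d_B)·d_B = V + 3.6624·d_B = (-21.0100,22.7655)
sweep = 180° − θ = 49.2337°

center=(-26.7340,28.3446) T_A=(-18.7709,29.0367) T_B=(-21.0100,22.7655) sweep=49.2337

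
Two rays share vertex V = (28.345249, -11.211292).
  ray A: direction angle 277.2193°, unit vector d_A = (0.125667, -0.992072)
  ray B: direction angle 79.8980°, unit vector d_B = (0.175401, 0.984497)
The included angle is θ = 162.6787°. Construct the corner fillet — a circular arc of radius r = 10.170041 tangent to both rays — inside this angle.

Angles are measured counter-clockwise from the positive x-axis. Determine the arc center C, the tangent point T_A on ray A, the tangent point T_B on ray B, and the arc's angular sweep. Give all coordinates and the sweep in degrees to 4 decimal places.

center=(38.6293,-11.4701) T_A=(28.5399,-12.7481) T_B=(28.6170,-9.6862) sweep=17.3213

bisector direction at 358.5587° = (0.999684,-0.025154)
center distance |VC| = r/sin(θ/2) = 10.170041/sin(81.3393°) = 10.287342
C = V + |VC|·bis = (38.6293,-11.4701)
T_A = V + ((C−V)·d_A)·d_A = V + 1.5491·d_A = (28.5399,-12.7481)
T_B = V + ((C−V)·d_B)·d_B = V + 1.5491·d_B = (28.6170,-9.6862)
sweep = 180° − θ = 17.3213°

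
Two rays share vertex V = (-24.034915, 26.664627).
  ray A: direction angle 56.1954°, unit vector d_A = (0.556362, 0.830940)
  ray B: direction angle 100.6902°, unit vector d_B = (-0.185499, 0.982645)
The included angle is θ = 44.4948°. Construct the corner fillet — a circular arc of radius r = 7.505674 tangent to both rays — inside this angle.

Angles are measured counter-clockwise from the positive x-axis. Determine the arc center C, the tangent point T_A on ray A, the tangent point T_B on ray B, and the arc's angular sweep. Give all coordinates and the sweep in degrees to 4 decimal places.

bisector direction at 78.4428° = (0.200346,0.979725)
center distance |VC| = r/sin(θ/2) = 7.505674/sin(22.2474°) = 19.824466
C = V + |VC|·bis = (-20.0632,46.0872)
T_A = V + ((C−V)·d_A)·d_A = V + 18.3487·d_A = (-13.8264,41.9113)
T_B = V + ((C−V)·d_B)·d_B = V + 18.3487·d_B = (-27.4386,44.6949)
sweep = 180° − θ = 135.5052°

center=(-20.0632,46.0872) T_A=(-13.8264,41.9113) T_B=(-27.4386,44.6949) sweep=135.5052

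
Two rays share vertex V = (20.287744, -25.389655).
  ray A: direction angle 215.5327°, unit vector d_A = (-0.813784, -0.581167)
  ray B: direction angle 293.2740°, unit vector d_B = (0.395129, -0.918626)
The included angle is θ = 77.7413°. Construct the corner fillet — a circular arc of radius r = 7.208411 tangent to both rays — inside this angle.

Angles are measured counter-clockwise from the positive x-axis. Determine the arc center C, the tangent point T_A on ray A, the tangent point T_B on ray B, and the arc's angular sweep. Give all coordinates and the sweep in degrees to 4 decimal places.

center=(17.1995,-36.4530) T_A=(13.0102,-30.5869) T_B=(23.8213,-33.6048) sweep=102.2587

bisector direction at 254.4034° = (-0.268864,-0.963178)
center distance |VC| = r/sin(θ/2) = 7.208411/sin(38.8706°) = 11.486330
C = V + |VC|·bis = (17.1995,-36.4530)
T_A = V + ((C−V)·d_A)·d_A = V + 8.9429·d_A = (13.0102,-30.5869)
T_B = V + ((C−V)·d_B)·d_B = V + 8.9429·d_B = (23.8213,-33.6048)
sweep = 180° − θ = 102.2587°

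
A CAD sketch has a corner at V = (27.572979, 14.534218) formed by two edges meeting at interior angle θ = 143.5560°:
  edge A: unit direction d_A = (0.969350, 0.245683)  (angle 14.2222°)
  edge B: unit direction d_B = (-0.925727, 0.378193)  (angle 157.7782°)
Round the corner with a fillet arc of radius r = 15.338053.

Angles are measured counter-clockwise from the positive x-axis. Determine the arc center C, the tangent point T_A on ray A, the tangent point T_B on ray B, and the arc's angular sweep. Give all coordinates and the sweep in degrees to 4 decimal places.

bisector direction at 86.0002° = (0.069753,0.997564)
center distance |VC| = r/sin(θ/2) = 15.338053/sin(71.7780°) = 16.147834
C = V + |VC|·bis = (28.6993,30.6427)
T_A = V + ((C−V)·d_A)·d_A = V + 5.0494·d_A = (32.4676,15.7748)
T_B = V + ((C−V)·d_B)·d_B = V + 5.0494·d_B = (22.8986,16.4439)
sweep = 180° − θ = 36.4440°

center=(28.6993,30.6427) T_A=(32.4676,15.7748) T_B=(22.8986,16.4439) sweep=36.4440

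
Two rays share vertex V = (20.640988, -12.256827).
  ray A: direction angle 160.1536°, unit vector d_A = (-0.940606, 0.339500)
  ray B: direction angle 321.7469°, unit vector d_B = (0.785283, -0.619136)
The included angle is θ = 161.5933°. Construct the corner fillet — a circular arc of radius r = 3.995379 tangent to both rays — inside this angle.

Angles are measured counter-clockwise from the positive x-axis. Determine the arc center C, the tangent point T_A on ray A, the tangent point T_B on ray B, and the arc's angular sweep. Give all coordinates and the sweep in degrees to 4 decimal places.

bisector direction at 240.9503° = (-0.485569,-0.874198)
center distance |VC| = r/sin(θ/2) = 3.995379/sin(80.7966°) = 4.047483
C = V + |VC|·bis = (18.6757,-15.7951)
T_A = V + ((C−V)·d_A)·d_A = V + 0.6473·d_A = (20.0321,-12.0371)
T_B = V + ((C−V)·d_B)·d_B = V + 0.6473·d_B = (21.1493,-12.6576)
sweep = 180° − θ = 18.4067°

center=(18.6757,-15.7951) T_A=(20.0321,-12.0371) T_B=(21.1493,-12.6576) sweep=18.4067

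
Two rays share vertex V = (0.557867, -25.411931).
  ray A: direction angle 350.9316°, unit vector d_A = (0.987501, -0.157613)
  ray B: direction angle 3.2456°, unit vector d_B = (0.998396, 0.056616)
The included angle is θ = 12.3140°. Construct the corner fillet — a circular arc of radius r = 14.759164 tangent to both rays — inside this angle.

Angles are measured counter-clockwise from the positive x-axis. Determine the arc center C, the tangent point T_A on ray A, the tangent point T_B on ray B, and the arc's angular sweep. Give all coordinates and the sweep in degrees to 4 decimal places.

bisector direction at 357.0886° = (0.998709,-0.050792)
center distance |VC| = r/sin(θ/2) = 14.759164/sin(6.1570°) = 137.610447
C = V + |VC|·bis = (137.9907,-32.4014)
T_A = V + ((C−V)·d_A)·d_A = V + 136.8167·d_A = (135.6645,-46.9761)
T_B = V + ((C−V)·d_B)·d_B = V + 136.8167·d_B = (137.1551,-17.6659)
sweep = 180° − θ = 167.6860°

center=(137.9907,-32.4014) T_A=(135.6645,-46.9761) T_B=(137.1551,-17.6659) sweep=167.6860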